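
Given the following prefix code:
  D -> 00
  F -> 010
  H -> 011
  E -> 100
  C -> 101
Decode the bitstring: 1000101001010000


Decoding step by step:
Bits 100 -> E
Bits 010 -> F
Bits 100 -> E
Bits 101 -> C
Bits 00 -> D
Bits 00 -> D


Decoded message: EFECDD


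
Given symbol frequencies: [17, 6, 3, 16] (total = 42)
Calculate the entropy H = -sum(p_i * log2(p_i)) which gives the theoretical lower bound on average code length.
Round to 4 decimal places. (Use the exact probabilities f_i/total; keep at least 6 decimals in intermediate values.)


Per-symbol terms -p_i * log2(p_i) with p_i = f_i/42:
  p = 17/42 = 0.404762: log2(p) = -1.304855, -p*log2(p) = 0.528155
  p = 6/42 = 0.142857: log2(p) = -2.807355, -p*log2(p) = 0.401051
  p = 3/42 = 0.071429: log2(p) = -3.807355, -p*log2(p) = 0.271954
  p = 16/42 = 0.380952: log2(p) = -1.392317, -p*log2(p) = 0.530407
H = 0.528155 + 0.401051 + 0.271954 + 0.530407 = 1.731567

H = 1.7316 bits/symbol


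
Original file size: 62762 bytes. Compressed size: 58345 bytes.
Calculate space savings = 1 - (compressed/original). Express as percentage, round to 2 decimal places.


ratio = compressed/original = 58345/62762 = 0.929623
savings = 1 - ratio = 1 - 0.929623 = 0.070377
as a percentage: 0.070377 * 100 = 7.04%

Space savings = 1 - 58345/62762 = 7.04%


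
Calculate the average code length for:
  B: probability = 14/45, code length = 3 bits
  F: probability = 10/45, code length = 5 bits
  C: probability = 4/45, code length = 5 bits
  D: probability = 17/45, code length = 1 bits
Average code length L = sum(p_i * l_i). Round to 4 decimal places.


Weighted contributions p_i * l_i:
  B: (14/45) * 3 = 42/45
  F: (10/45) * 5 = 50/45
  C: (4/45) * 5 = 20/45
  D: (17/45) * 1 = 17/45
Sum = (42 + 50 + 20 + 17)/45 = 129/45

L = 129/45 = 2.8667 bits/symbol


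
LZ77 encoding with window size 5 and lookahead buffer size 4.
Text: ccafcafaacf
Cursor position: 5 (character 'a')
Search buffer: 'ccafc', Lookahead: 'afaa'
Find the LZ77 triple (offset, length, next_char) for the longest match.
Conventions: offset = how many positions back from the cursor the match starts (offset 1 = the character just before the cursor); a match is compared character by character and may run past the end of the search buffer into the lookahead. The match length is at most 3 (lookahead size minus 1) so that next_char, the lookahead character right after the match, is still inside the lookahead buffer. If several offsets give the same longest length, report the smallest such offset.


Try each offset into the search buffer:
  offset=1 (pos 4, char 'c'): match length 0
  offset=2 (pos 3, char 'f'): match length 0
  offset=3 (pos 2, char 'a'): match length 2
  offset=4 (pos 1, char 'c'): match length 0
  offset=5 (pos 0, char 'c'): match length 0
Longest match has length 2 at offset 3.
next_char = character at position 5 + 2 = 7 -> 'a'

Best match: offset=3, length=2 (matching 'af' starting at position 2)
LZ77 triple: (3, 2, 'a')


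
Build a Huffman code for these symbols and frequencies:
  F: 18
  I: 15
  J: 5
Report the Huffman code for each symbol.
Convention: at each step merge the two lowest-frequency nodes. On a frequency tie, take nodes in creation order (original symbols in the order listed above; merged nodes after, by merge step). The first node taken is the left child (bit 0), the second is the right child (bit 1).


Huffman tree construction:
Step 1: Merge J(5) + I(15) = 20
Step 2: Merge F(18) + (J+I)(20) = 38
Read each symbol's code off the tree from the root (left child = 0, right child = 1).

Codes:
  F: 0 (length 1)
  I: 11 (length 2)
  J: 10 (length 2)
Average code length: 58/38 = 1.5263 bits/symbol


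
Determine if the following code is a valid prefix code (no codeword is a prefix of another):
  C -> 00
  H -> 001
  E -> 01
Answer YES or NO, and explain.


Checking each pair (does one codeword prefix another?):
  C='00' vs H='001': prefix -- VIOLATION

NO -- this is NOT a valid prefix code. C (00) is a prefix of H (001).


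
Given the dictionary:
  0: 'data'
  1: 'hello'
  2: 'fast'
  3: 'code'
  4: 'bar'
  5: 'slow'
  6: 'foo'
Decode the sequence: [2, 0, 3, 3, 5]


Look up each index in the dictionary:
  2 -> 'fast'
  0 -> 'data'
  3 -> 'code'
  3 -> 'code'
  5 -> 'slow'

Decoded: "fast data code code slow"


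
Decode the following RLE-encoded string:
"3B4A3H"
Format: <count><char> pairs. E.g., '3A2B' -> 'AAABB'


Expanding each <count><char> pair:
  3B -> 'BBB'
  4A -> 'AAAA'
  3H -> 'HHH'

Decoded = BBBAAAAHHH


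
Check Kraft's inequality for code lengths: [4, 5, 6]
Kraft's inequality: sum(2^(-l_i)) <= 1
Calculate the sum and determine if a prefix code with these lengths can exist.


Sum = 2^(-4) + 2^(-5) + 2^(-6)
    = 0.0625 + 0.03125 + 0.015625
    = 7/64 = 0.109375
Since 0.109375 <= 1, Kraft's inequality IS satisfied.
A prefix code with these lengths CAN exist.

Kraft sum = 0.109375. Satisfied.


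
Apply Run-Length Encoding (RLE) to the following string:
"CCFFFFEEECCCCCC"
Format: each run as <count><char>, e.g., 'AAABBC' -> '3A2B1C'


Scanning runs left to right:
  i=0: run of 'C' x 2 -> '2C'
  i=2: run of 'F' x 4 -> '4F'
  i=6: run of 'E' x 3 -> '3E'
  i=9: run of 'C' x 6 -> '6C'

RLE = 2C4F3E6C


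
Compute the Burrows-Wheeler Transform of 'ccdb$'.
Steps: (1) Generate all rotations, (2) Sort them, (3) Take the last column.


Rotations (sorted):
  0: $ccdb -> last char: b
  1: b$ccd -> last char: d
  2: ccdb$ -> last char: $
  3: cdb$c -> last char: c
  4: db$cc -> last char: c


BWT = bd$cc


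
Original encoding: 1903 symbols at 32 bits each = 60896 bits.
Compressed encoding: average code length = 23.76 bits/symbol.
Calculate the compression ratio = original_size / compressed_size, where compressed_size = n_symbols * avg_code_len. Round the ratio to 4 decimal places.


original_size = n_symbols * orig_bits = 1903 * 32 = 60896 bits
compressed_size = n_symbols * avg_code_len = 1903 * 23.76 = 45215.28 bits
ratio = original_size / compressed_size = 60896 / 45215.28 = 1.3468

Compression ratio = 1.3468


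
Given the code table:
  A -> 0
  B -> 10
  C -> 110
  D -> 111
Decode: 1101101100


Decoding:
110 -> C
110 -> C
110 -> C
0 -> A


Result: CCCA


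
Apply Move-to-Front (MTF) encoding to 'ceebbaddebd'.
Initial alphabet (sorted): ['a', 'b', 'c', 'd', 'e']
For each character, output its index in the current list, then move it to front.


MTF encoding:
'c': index 2 in ['a', 'b', 'c', 'd', 'e'] -> ['c', 'a', 'b', 'd', 'e']
'e': index 4 in ['c', 'a', 'b', 'd', 'e'] -> ['e', 'c', 'a', 'b', 'd']
'e': index 0 in ['e', 'c', 'a', 'b', 'd'] -> ['e', 'c', 'a', 'b', 'd']
'b': index 3 in ['e', 'c', 'a', 'b', 'd'] -> ['b', 'e', 'c', 'a', 'd']
'b': index 0 in ['b', 'e', 'c', 'a', 'd'] -> ['b', 'e', 'c', 'a', 'd']
'a': index 3 in ['b', 'e', 'c', 'a', 'd'] -> ['a', 'b', 'e', 'c', 'd']
'd': index 4 in ['a', 'b', 'e', 'c', 'd'] -> ['d', 'a', 'b', 'e', 'c']
'd': index 0 in ['d', 'a', 'b', 'e', 'c'] -> ['d', 'a', 'b', 'e', 'c']
'e': index 3 in ['d', 'a', 'b', 'e', 'c'] -> ['e', 'd', 'a', 'b', 'c']
'b': index 3 in ['e', 'd', 'a', 'b', 'c'] -> ['b', 'e', 'd', 'a', 'c']
'd': index 2 in ['b', 'e', 'd', 'a', 'c'] -> ['d', 'b', 'e', 'a', 'c']


Output: [2, 4, 0, 3, 0, 3, 4, 0, 3, 3, 2]


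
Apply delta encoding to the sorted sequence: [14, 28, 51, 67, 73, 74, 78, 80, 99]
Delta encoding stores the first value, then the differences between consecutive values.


First value: 14
Deltas:
  28 - 14 = 14
  51 - 28 = 23
  67 - 51 = 16
  73 - 67 = 6
  74 - 73 = 1
  78 - 74 = 4
  80 - 78 = 2
  99 - 80 = 19


Delta encoded: [14, 14, 23, 16, 6, 1, 4, 2, 19]


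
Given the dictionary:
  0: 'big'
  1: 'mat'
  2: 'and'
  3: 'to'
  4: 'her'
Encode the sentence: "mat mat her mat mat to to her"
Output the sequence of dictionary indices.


Look up each word in the dictionary:
  'mat' -> 1
  'mat' -> 1
  'her' -> 4
  'mat' -> 1
  'mat' -> 1
  'to' -> 3
  'to' -> 3
  'her' -> 4

Encoded: [1, 1, 4, 1, 1, 3, 3, 4]


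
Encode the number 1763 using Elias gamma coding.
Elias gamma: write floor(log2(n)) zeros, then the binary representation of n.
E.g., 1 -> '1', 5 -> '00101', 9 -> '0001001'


num_bits = floor(log2(1763)) + 1 = 11
leading_zeros = num_bits - 1 = 10
binary(1763) = 11011100011

Elias gamma(1763) = '0000000000' + '11011100011' = 000000000011011100011 (21 bits)


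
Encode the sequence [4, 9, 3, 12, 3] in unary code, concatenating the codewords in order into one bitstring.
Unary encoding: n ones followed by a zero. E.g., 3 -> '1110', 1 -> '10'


Encode each number as n ones followed by a terminating 0:
  4 -> 11110 (5 bits)
  9 -> 1111111110 (10 bits)
  3 -> 1110 (4 bits)
  12 -> 1111111111110 (13 bits)
  3 -> 1110 (4 bits)
Total length = 5 + 10 + 4 + 13 + 4 = 36 bits.

Unary([4, 9, 3, 12, 3]) = 111101111111110111011111111111101110 (36 bits)


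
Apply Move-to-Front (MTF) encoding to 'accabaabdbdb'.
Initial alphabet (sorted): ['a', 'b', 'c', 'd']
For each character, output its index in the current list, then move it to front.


MTF encoding:
'a': index 0 in ['a', 'b', 'c', 'd'] -> ['a', 'b', 'c', 'd']
'c': index 2 in ['a', 'b', 'c', 'd'] -> ['c', 'a', 'b', 'd']
'c': index 0 in ['c', 'a', 'b', 'd'] -> ['c', 'a', 'b', 'd']
'a': index 1 in ['c', 'a', 'b', 'd'] -> ['a', 'c', 'b', 'd']
'b': index 2 in ['a', 'c', 'b', 'd'] -> ['b', 'a', 'c', 'd']
'a': index 1 in ['b', 'a', 'c', 'd'] -> ['a', 'b', 'c', 'd']
'a': index 0 in ['a', 'b', 'c', 'd'] -> ['a', 'b', 'c', 'd']
'b': index 1 in ['a', 'b', 'c', 'd'] -> ['b', 'a', 'c', 'd']
'd': index 3 in ['b', 'a', 'c', 'd'] -> ['d', 'b', 'a', 'c']
'b': index 1 in ['d', 'b', 'a', 'c'] -> ['b', 'd', 'a', 'c']
'd': index 1 in ['b', 'd', 'a', 'c'] -> ['d', 'b', 'a', 'c']
'b': index 1 in ['d', 'b', 'a', 'c'] -> ['b', 'd', 'a', 'c']


Output: [0, 2, 0, 1, 2, 1, 0, 1, 3, 1, 1, 1]


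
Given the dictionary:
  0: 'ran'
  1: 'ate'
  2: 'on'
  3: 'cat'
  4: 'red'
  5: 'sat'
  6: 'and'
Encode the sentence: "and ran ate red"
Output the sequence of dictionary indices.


Look up each word in the dictionary:
  'and' -> 6
  'ran' -> 0
  'ate' -> 1
  'red' -> 4

Encoded: [6, 0, 1, 4]


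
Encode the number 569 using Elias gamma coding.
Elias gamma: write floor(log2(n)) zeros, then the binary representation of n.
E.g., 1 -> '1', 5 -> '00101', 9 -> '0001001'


num_bits = floor(log2(569)) + 1 = 10
leading_zeros = num_bits - 1 = 9
binary(569) = 1000111001

Elias gamma(569) = '000000000' + '1000111001' = 0000000001000111001 (19 bits)


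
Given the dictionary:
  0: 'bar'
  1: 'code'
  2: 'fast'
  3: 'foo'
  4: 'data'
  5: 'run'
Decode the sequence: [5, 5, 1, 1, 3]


Look up each index in the dictionary:
  5 -> 'run'
  5 -> 'run'
  1 -> 'code'
  1 -> 'code'
  3 -> 'foo'

Decoded: "run run code code foo"


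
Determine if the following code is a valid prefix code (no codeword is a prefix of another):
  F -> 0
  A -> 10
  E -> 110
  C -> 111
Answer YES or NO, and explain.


Checking each pair (does one codeword prefix another?):
  F='0' vs A='10': no prefix
  F='0' vs E='110': no prefix
  F='0' vs C='111': no prefix
  A='10' vs F='0': no prefix
  A='10' vs E='110': no prefix
  A='10' vs C='111': no prefix
  E='110' vs F='0': no prefix
  E='110' vs A='10': no prefix
  E='110' vs C='111': no prefix
  C='111' vs F='0': no prefix
  C='111' vs A='10': no prefix
  C='111' vs E='110': no prefix
No violation found over all pairs.

YES -- this is a valid prefix code. No codeword is a prefix of any other codeword.


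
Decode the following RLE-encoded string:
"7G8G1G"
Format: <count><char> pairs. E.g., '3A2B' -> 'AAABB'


Expanding each <count><char> pair:
  7G -> 'GGGGGGG'
  8G -> 'GGGGGGGG'
  1G -> 'G'

Decoded = GGGGGGGGGGGGGGGG


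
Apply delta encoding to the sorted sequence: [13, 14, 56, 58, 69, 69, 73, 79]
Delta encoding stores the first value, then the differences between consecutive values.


First value: 13
Deltas:
  14 - 13 = 1
  56 - 14 = 42
  58 - 56 = 2
  69 - 58 = 11
  69 - 69 = 0
  73 - 69 = 4
  79 - 73 = 6


Delta encoded: [13, 1, 42, 2, 11, 0, 4, 6]


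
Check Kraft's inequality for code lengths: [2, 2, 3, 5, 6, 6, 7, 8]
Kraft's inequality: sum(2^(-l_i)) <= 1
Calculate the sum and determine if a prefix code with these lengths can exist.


Sum = 2^(-2) + 2^(-2) + 2^(-3) + 2^(-5) + 2^(-6) + 2^(-6) + 2^(-7) + 2^(-8)
    = 0.25 + 0.25 + 0.125 + 0.03125 + 0.015625 + 0.015625 + 0.0078125 + 0.00390625
    = 179/256 = 0.69921875
Since 0.69921875 <= 1, Kraft's inequality IS satisfied.
A prefix code with these lengths CAN exist.

Kraft sum = 0.69921875. Satisfied.


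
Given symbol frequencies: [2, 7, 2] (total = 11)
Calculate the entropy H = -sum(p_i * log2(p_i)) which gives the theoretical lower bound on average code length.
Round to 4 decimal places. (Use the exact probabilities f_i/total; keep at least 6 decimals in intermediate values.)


Per-symbol terms -p_i * log2(p_i) with p_i = f_i/11:
  p = 2/11 = 0.181818: log2(p) = -2.459432, -p*log2(p) = 0.447169
  p = 7/11 = 0.636364: log2(p) = -0.652077, -p*log2(p) = 0.414958
  p = 2/11 = 0.181818: log2(p) = -2.459432, -p*log2(p) = 0.447169
H = 0.447169 + 0.414958 + 0.447169 = 1.309296

H = 1.3093 bits/symbol


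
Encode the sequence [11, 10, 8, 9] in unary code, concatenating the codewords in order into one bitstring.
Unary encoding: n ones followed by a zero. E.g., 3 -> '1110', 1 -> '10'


Encode each number as n ones followed by a terminating 0:
  11 -> 111111111110 (12 bits)
  10 -> 11111111110 (11 bits)
  8 -> 111111110 (9 bits)
  9 -> 1111111110 (10 bits)
Total length = 12 + 11 + 9 + 10 = 42 bits.

Unary([11, 10, 8, 9]) = 111111111110111111111101111111101111111110 (42 bits)


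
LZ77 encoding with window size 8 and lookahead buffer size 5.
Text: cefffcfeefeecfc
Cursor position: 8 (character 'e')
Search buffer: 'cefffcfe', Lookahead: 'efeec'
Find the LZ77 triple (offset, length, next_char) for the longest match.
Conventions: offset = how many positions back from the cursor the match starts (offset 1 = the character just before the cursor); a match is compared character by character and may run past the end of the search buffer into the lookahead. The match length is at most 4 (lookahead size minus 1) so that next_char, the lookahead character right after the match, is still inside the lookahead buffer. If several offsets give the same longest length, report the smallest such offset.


Try each offset into the search buffer:
  offset=1 (pos 7, char 'e'): match length 1
  offset=2 (pos 6, char 'f'): match length 0
  offset=3 (pos 5, char 'c'): match length 0
  offset=4 (pos 4, char 'f'): match length 0
  offset=5 (pos 3, char 'f'): match length 0
  offset=6 (pos 2, char 'f'): match length 0
  offset=7 (pos 1, char 'e'): match length 2
  offset=8 (pos 0, char 'c'): match length 0
Longest match has length 2 at offset 7.
next_char = character at position 8 + 2 = 10 -> 'e'

Best match: offset=7, length=2 (matching 'ef' starting at position 1)
LZ77 triple: (7, 2, 'e')


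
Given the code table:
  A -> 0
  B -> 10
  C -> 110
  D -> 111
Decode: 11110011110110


Decoding:
111 -> D
10 -> B
0 -> A
111 -> D
10 -> B
110 -> C


Result: DBADBC


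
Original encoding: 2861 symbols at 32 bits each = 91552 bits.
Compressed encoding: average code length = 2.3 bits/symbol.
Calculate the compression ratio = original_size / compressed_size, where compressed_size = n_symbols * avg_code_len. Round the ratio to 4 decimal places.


original_size = n_symbols * orig_bits = 2861 * 32 = 91552 bits
compressed_size = n_symbols * avg_code_len = 2861 * 2.3 = 6580.3 bits
ratio = original_size / compressed_size = 91552 / 6580.3 = 13.913

Compression ratio = 13.913


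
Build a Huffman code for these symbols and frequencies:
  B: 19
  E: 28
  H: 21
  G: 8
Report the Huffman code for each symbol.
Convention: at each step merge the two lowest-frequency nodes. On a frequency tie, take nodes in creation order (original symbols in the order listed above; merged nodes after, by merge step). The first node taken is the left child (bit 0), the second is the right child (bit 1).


Huffman tree construction:
Step 1: Merge G(8) + B(19) = 27
Step 2: Merge H(21) + (G+B)(27) = 48
Step 3: Merge E(28) + (H+(G+B))(48) = 76
Read each symbol's code off the tree from the root (left child = 0, right child = 1).

Codes:
  B: 111 (length 3)
  E: 0 (length 1)
  H: 10 (length 2)
  G: 110 (length 3)
Average code length: 151/76 = 1.9868 bits/symbol


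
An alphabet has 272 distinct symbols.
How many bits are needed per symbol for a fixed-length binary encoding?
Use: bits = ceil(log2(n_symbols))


log2(272) = 8.0875
Bracket: 2^8 = 256 < 272 <= 2^9 = 512
So ceil(log2(272)) = 9

bits = ceil(log2(272)) = ceil(8.0875) = 9 bits


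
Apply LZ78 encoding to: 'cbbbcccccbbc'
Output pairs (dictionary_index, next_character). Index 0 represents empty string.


LZ78 encoding steps:
Dictionary: {0: ''}
Step 1: w='' (idx 0), next='c' -> output (0, 'c'), add 'c' as idx 1
Step 2: w='' (idx 0), next='b' -> output (0, 'b'), add 'b' as idx 2
Step 3: w='b' (idx 2), next='b' -> output (2, 'b'), add 'bb' as idx 3
Step 4: w='c' (idx 1), next='c' -> output (1, 'c'), add 'cc' as idx 4
Step 5: w='cc' (idx 4), next='c' -> output (4, 'c'), add 'ccc' as idx 5
Step 6: w='bb' (idx 3), next='c' -> output (3, 'c'), add 'bbc' as idx 6


Encoded: [(0, 'c'), (0, 'b'), (2, 'b'), (1, 'c'), (4, 'c'), (3, 'c')]


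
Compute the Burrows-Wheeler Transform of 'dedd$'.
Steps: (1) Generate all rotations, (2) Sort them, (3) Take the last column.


Rotations (sorted):
  0: $dedd -> last char: d
  1: d$ded -> last char: d
  2: dd$de -> last char: e
  3: dedd$ -> last char: $
  4: edd$d -> last char: d


BWT = dde$d


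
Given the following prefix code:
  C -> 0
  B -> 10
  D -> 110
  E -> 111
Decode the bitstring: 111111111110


Decoding step by step:
Bits 111 -> E
Bits 111 -> E
Bits 111 -> E
Bits 110 -> D


Decoded message: EEED


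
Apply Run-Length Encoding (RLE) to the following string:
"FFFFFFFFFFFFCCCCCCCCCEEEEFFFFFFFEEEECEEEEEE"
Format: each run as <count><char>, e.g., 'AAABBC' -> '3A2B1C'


Scanning runs left to right:
  i=0: run of 'F' x 12 -> '12F'
  i=12: run of 'C' x 9 -> '9C'
  i=21: run of 'E' x 4 -> '4E'
  i=25: run of 'F' x 7 -> '7F'
  i=32: run of 'E' x 4 -> '4E'
  i=36: run of 'C' x 1 -> '1C'
  i=37: run of 'E' x 6 -> '6E'

RLE = 12F9C4E7F4E1C6E


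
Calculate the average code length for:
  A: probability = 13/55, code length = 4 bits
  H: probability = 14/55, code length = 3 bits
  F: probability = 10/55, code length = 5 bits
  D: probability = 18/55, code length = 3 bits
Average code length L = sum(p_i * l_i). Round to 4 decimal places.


Weighted contributions p_i * l_i:
  A: (13/55) * 4 = 52/55
  H: (14/55) * 3 = 42/55
  F: (10/55) * 5 = 50/55
  D: (18/55) * 3 = 54/55
Sum = (52 + 42 + 50 + 54)/55 = 198/55

L = 198/55 = 3.6000 bits/symbol


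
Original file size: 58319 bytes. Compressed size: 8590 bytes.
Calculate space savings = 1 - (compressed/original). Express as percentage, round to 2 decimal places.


ratio = compressed/original = 8590/58319 = 0.147293
savings = 1 - ratio = 1 - 0.147293 = 0.852707
as a percentage: 0.852707 * 100 = 85.27%

Space savings = 1 - 8590/58319 = 85.27%


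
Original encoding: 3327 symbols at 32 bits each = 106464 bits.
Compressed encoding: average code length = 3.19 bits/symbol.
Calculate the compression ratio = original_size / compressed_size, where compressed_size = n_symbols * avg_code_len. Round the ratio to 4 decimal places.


original_size = n_symbols * orig_bits = 3327 * 32 = 106464 bits
compressed_size = n_symbols * avg_code_len = 3327 * 3.19 = 10613.13 bits
ratio = original_size / compressed_size = 106464 / 10613.13 = 10.0313

Compression ratio = 10.0313


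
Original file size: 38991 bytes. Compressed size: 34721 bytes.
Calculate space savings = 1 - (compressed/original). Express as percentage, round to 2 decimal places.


ratio = compressed/original = 34721/38991 = 0.890488
savings = 1 - ratio = 1 - 0.890488 = 0.109512
as a percentage: 0.109512 * 100 = 10.95%

Space savings = 1 - 34721/38991 = 10.95%


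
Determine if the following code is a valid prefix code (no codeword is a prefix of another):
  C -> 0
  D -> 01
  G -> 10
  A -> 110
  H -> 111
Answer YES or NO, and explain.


Checking each pair (does one codeword prefix another?):
  C='0' vs D='01': prefix -- VIOLATION

NO -- this is NOT a valid prefix code. C (0) is a prefix of D (01).


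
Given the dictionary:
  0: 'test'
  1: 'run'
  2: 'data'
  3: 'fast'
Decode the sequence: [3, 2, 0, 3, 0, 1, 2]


Look up each index in the dictionary:
  3 -> 'fast'
  2 -> 'data'
  0 -> 'test'
  3 -> 'fast'
  0 -> 'test'
  1 -> 'run'
  2 -> 'data'

Decoded: "fast data test fast test run data"


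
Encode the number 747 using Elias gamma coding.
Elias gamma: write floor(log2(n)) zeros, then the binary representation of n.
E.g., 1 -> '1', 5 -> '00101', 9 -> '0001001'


num_bits = floor(log2(747)) + 1 = 10
leading_zeros = num_bits - 1 = 9
binary(747) = 1011101011

Elias gamma(747) = '000000000' + '1011101011' = 0000000001011101011 (19 bits)


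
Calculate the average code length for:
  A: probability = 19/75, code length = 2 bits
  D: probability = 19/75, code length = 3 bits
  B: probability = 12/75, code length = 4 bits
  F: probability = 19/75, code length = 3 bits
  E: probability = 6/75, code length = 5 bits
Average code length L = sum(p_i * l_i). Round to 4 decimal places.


Weighted contributions p_i * l_i:
  A: (19/75) * 2 = 38/75
  D: (19/75) * 3 = 57/75
  B: (12/75) * 4 = 48/75
  F: (19/75) * 3 = 57/75
  E: (6/75) * 5 = 30/75
Sum = (38 + 57 + 48 + 57 + 30)/75 = 230/75

L = 230/75 = 3.0667 bits/symbol


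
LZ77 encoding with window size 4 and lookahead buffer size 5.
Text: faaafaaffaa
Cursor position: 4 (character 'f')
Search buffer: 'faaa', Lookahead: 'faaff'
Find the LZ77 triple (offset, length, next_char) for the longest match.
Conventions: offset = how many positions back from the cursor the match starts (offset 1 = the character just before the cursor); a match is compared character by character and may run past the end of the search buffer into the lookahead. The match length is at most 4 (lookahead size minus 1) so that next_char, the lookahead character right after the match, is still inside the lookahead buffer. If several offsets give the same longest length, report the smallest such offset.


Try each offset into the search buffer:
  offset=1 (pos 3, char 'a'): match length 0
  offset=2 (pos 2, char 'a'): match length 0
  offset=3 (pos 1, char 'a'): match length 0
  offset=4 (pos 0, char 'f'): match length 3
Longest match has length 3 at offset 4.
next_char = character at position 4 + 3 = 7 -> 'f'

Best match: offset=4, length=3 (matching 'faa' starting at position 0)
LZ77 triple: (4, 3, 'f')


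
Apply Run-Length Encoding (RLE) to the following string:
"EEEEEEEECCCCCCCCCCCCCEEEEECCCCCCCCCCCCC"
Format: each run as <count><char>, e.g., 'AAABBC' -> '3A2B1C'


Scanning runs left to right:
  i=0: run of 'E' x 8 -> '8E'
  i=8: run of 'C' x 13 -> '13C'
  i=21: run of 'E' x 5 -> '5E'
  i=26: run of 'C' x 13 -> '13C'

RLE = 8E13C5E13C


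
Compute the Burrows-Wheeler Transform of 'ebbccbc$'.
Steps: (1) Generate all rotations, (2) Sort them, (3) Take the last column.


Rotations (sorted):
  0: $ebbccbc -> last char: c
  1: bbccbc$e -> last char: e
  2: bc$ebbcc -> last char: c
  3: bccbc$eb -> last char: b
  4: c$ebbccb -> last char: b
  5: cbc$ebbc -> last char: c
  6: ccbc$ebb -> last char: b
  7: ebbccbc$ -> last char: $


BWT = cecbbcb$


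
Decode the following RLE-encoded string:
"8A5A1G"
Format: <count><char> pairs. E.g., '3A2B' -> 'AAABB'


Expanding each <count><char> pair:
  8A -> 'AAAAAAAA'
  5A -> 'AAAAA'
  1G -> 'G'

Decoded = AAAAAAAAAAAAAG


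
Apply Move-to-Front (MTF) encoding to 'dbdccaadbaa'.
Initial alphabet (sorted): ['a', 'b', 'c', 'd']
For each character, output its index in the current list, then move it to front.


MTF encoding:
'd': index 3 in ['a', 'b', 'c', 'd'] -> ['d', 'a', 'b', 'c']
'b': index 2 in ['d', 'a', 'b', 'c'] -> ['b', 'd', 'a', 'c']
'd': index 1 in ['b', 'd', 'a', 'c'] -> ['d', 'b', 'a', 'c']
'c': index 3 in ['d', 'b', 'a', 'c'] -> ['c', 'd', 'b', 'a']
'c': index 0 in ['c', 'd', 'b', 'a'] -> ['c', 'd', 'b', 'a']
'a': index 3 in ['c', 'd', 'b', 'a'] -> ['a', 'c', 'd', 'b']
'a': index 0 in ['a', 'c', 'd', 'b'] -> ['a', 'c', 'd', 'b']
'd': index 2 in ['a', 'c', 'd', 'b'] -> ['d', 'a', 'c', 'b']
'b': index 3 in ['d', 'a', 'c', 'b'] -> ['b', 'd', 'a', 'c']
'a': index 2 in ['b', 'd', 'a', 'c'] -> ['a', 'b', 'd', 'c']
'a': index 0 in ['a', 'b', 'd', 'c'] -> ['a', 'b', 'd', 'c']


Output: [3, 2, 1, 3, 0, 3, 0, 2, 3, 2, 0]


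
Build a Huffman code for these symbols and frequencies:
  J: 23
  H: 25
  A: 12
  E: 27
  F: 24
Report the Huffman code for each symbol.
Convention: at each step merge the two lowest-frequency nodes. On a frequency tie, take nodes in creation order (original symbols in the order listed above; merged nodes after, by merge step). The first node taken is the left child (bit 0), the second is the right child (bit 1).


Huffman tree construction:
Step 1: Merge A(12) + J(23) = 35
Step 2: Merge F(24) + H(25) = 49
Step 3: Merge E(27) + (A+J)(35) = 62
Step 4: Merge (F+H)(49) + (E+(A+J))(62) = 111
Read each symbol's code off the tree from the root (left child = 0, right child = 1).

Codes:
  J: 111 (length 3)
  H: 01 (length 2)
  A: 110 (length 3)
  E: 10 (length 2)
  F: 00 (length 2)
Average code length: 257/111 = 2.3153 bits/symbol


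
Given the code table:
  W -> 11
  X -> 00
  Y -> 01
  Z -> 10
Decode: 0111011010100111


Decoding:
01 -> Y
11 -> W
01 -> Y
10 -> Z
10 -> Z
10 -> Z
01 -> Y
11 -> W


Result: YWYZZZYW


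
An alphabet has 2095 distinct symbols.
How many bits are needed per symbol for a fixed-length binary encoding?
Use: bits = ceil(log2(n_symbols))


log2(2095) = 11.0327
Bracket: 2^11 = 2048 < 2095 <= 2^12 = 4096
So ceil(log2(2095)) = 12

bits = ceil(log2(2095)) = ceil(11.0327) = 12 bits


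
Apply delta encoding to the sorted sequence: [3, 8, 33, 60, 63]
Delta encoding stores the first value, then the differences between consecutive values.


First value: 3
Deltas:
  8 - 3 = 5
  33 - 8 = 25
  60 - 33 = 27
  63 - 60 = 3


Delta encoded: [3, 5, 25, 27, 3]


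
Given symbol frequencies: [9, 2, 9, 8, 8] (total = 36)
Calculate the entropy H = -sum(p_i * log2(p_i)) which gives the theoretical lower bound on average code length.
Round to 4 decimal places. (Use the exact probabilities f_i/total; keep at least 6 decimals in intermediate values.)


Per-symbol terms -p_i * log2(p_i) with p_i = f_i/36:
  p = 9/36 = 0.250000: log2(p) = -2.000000, -p*log2(p) = 0.500000
  p = 2/36 = 0.055556: log2(p) = -4.169925, -p*log2(p) = 0.231663
  p = 9/36 = 0.250000: log2(p) = -2.000000, -p*log2(p) = 0.500000
  p = 8/36 = 0.222222: log2(p) = -2.169925, -p*log2(p) = 0.482206
  p = 8/36 = 0.222222: log2(p) = -2.169925, -p*log2(p) = 0.482206
H = 0.500000 + 0.231663 + 0.500000 + 0.482206 + 0.482206 = 2.196075

H = 2.1961 bits/symbol


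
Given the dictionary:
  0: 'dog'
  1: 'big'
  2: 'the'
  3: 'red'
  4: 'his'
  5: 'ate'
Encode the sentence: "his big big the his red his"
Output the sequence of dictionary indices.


Look up each word in the dictionary:
  'his' -> 4
  'big' -> 1
  'big' -> 1
  'the' -> 2
  'his' -> 4
  'red' -> 3
  'his' -> 4

Encoded: [4, 1, 1, 2, 4, 3, 4]


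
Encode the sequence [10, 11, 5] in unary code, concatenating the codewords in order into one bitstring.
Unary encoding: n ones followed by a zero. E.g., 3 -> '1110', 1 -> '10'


Encode each number as n ones followed by a terminating 0:
  10 -> 11111111110 (11 bits)
  11 -> 111111111110 (12 bits)
  5 -> 111110 (6 bits)
Total length = 11 + 12 + 6 = 29 bits.

Unary([10, 11, 5]) = 11111111110111111111110111110 (29 bits)


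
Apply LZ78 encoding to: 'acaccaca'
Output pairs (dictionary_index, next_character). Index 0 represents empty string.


LZ78 encoding steps:
Dictionary: {0: ''}
Step 1: w='' (idx 0), next='a' -> output (0, 'a'), add 'a' as idx 1
Step 2: w='' (idx 0), next='c' -> output (0, 'c'), add 'c' as idx 2
Step 3: w='a' (idx 1), next='c' -> output (1, 'c'), add 'ac' as idx 3
Step 4: w='c' (idx 2), next='a' -> output (2, 'a'), add 'ca' as idx 4
Step 5: w='ca' (idx 4), end of input -> output (4, '')


Encoded: [(0, 'a'), (0, 'c'), (1, 'c'), (2, 'a'), (4, '')]


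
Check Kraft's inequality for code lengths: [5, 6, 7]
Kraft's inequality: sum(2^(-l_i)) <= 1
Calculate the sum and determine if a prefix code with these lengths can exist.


Sum = 2^(-5) + 2^(-6) + 2^(-7)
    = 0.03125 + 0.015625 + 0.0078125
    = 7/128 = 0.0546875
Since 0.0546875 <= 1, Kraft's inequality IS satisfied.
A prefix code with these lengths CAN exist.

Kraft sum = 0.0546875. Satisfied.


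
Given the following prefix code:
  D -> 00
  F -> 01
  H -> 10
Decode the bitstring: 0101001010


Decoding step by step:
Bits 01 -> F
Bits 01 -> F
Bits 00 -> D
Bits 10 -> H
Bits 10 -> H


Decoded message: FFDHH


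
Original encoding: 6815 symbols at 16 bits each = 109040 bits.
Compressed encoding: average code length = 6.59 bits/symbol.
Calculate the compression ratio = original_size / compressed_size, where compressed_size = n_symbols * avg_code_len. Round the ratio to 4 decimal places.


original_size = n_symbols * orig_bits = 6815 * 16 = 109040 bits
compressed_size = n_symbols * avg_code_len = 6815 * 6.59 = 44910.85 bits
ratio = original_size / compressed_size = 109040 / 44910.85 = 2.4279

Compression ratio = 2.4279


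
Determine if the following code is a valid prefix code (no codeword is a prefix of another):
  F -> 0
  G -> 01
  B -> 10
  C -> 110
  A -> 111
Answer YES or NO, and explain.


Checking each pair (does one codeword prefix another?):
  F='0' vs G='01': prefix -- VIOLATION

NO -- this is NOT a valid prefix code. F (0) is a prefix of G (01).


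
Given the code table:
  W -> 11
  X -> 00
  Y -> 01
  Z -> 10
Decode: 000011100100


Decoding:
00 -> X
00 -> X
11 -> W
10 -> Z
01 -> Y
00 -> X


Result: XXWZYX


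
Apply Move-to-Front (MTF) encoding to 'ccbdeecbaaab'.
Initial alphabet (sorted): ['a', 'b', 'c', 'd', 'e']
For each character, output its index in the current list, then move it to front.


MTF encoding:
'c': index 2 in ['a', 'b', 'c', 'd', 'e'] -> ['c', 'a', 'b', 'd', 'e']
'c': index 0 in ['c', 'a', 'b', 'd', 'e'] -> ['c', 'a', 'b', 'd', 'e']
'b': index 2 in ['c', 'a', 'b', 'd', 'e'] -> ['b', 'c', 'a', 'd', 'e']
'd': index 3 in ['b', 'c', 'a', 'd', 'e'] -> ['d', 'b', 'c', 'a', 'e']
'e': index 4 in ['d', 'b', 'c', 'a', 'e'] -> ['e', 'd', 'b', 'c', 'a']
'e': index 0 in ['e', 'd', 'b', 'c', 'a'] -> ['e', 'd', 'b', 'c', 'a']
'c': index 3 in ['e', 'd', 'b', 'c', 'a'] -> ['c', 'e', 'd', 'b', 'a']
'b': index 3 in ['c', 'e', 'd', 'b', 'a'] -> ['b', 'c', 'e', 'd', 'a']
'a': index 4 in ['b', 'c', 'e', 'd', 'a'] -> ['a', 'b', 'c', 'e', 'd']
'a': index 0 in ['a', 'b', 'c', 'e', 'd'] -> ['a', 'b', 'c', 'e', 'd']
'a': index 0 in ['a', 'b', 'c', 'e', 'd'] -> ['a', 'b', 'c', 'e', 'd']
'b': index 1 in ['a', 'b', 'c', 'e', 'd'] -> ['b', 'a', 'c', 'e', 'd']


Output: [2, 0, 2, 3, 4, 0, 3, 3, 4, 0, 0, 1]


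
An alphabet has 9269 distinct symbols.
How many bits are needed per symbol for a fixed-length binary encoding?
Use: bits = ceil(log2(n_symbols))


log2(9269) = 13.1782
Bracket: 2^13 = 8192 < 9269 <= 2^14 = 16384
So ceil(log2(9269)) = 14

bits = ceil(log2(9269)) = ceil(13.1782) = 14 bits


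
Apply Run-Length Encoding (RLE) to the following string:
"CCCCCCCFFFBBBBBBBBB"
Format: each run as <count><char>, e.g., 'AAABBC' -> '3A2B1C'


Scanning runs left to right:
  i=0: run of 'C' x 7 -> '7C'
  i=7: run of 'F' x 3 -> '3F'
  i=10: run of 'B' x 9 -> '9B'

RLE = 7C3F9B


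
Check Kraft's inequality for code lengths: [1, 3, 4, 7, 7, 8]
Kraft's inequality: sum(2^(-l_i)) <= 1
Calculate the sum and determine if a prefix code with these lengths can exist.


Sum = 2^(-1) + 2^(-3) + 2^(-4) + 2^(-7) + 2^(-7) + 2^(-8)
    = 0.5 + 0.125 + 0.0625 + 0.0078125 + 0.0078125 + 0.00390625
    = 181/256 = 0.70703125
Since 0.70703125 <= 1, Kraft's inequality IS satisfied.
A prefix code with these lengths CAN exist.

Kraft sum = 0.70703125. Satisfied.


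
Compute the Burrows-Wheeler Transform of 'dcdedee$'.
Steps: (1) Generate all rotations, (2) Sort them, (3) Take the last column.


Rotations (sorted):
  0: $dcdedee -> last char: e
  1: cdedee$d -> last char: d
  2: dcdedee$ -> last char: $
  3: dedee$dc -> last char: c
  4: dee$dcde -> last char: e
  5: e$dcdede -> last char: e
  6: edee$dcd -> last char: d
  7: ee$dcded -> last char: d


BWT = ed$ceedd


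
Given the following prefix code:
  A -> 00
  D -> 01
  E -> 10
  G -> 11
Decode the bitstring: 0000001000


Decoding step by step:
Bits 00 -> A
Bits 00 -> A
Bits 00 -> A
Bits 10 -> E
Bits 00 -> A


Decoded message: AAAEA


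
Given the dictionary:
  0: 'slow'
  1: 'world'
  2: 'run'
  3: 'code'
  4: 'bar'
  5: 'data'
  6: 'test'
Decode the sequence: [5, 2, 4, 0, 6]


Look up each index in the dictionary:
  5 -> 'data'
  2 -> 'run'
  4 -> 'bar'
  0 -> 'slow'
  6 -> 'test'

Decoded: "data run bar slow test"


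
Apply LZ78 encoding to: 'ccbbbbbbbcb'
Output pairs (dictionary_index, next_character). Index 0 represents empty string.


LZ78 encoding steps:
Dictionary: {0: ''}
Step 1: w='' (idx 0), next='c' -> output (0, 'c'), add 'c' as idx 1
Step 2: w='c' (idx 1), next='b' -> output (1, 'b'), add 'cb' as idx 2
Step 3: w='' (idx 0), next='b' -> output (0, 'b'), add 'b' as idx 3
Step 4: w='b' (idx 3), next='b' -> output (3, 'b'), add 'bb' as idx 4
Step 5: w='bb' (idx 4), next='b' -> output (4, 'b'), add 'bbb' as idx 5
Step 6: w='cb' (idx 2), end of input -> output (2, '')


Encoded: [(0, 'c'), (1, 'b'), (0, 'b'), (3, 'b'), (4, 'b'), (2, '')]


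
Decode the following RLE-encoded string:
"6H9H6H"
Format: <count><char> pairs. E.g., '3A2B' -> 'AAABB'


Expanding each <count><char> pair:
  6H -> 'HHHHHH'
  9H -> 'HHHHHHHHH'
  6H -> 'HHHHHH'

Decoded = HHHHHHHHHHHHHHHHHHHHH


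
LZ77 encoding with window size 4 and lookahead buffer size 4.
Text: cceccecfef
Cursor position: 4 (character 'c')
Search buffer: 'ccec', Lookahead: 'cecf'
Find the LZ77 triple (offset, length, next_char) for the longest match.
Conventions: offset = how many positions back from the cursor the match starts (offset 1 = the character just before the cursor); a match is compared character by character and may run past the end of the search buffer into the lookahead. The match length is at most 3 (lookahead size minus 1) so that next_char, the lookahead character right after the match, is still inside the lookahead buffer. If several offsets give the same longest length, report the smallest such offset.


Try each offset into the search buffer:
  offset=1 (pos 3, char 'c'): match length 1
  offset=2 (pos 2, char 'e'): match length 0
  offset=3 (pos 1, char 'c'): match length 3
  offset=4 (pos 0, char 'c'): match length 1
Longest match has length 3 at offset 3.
next_char = character at position 4 + 3 = 7 -> 'f'

Best match: offset=3, length=3 (matching 'cec' starting at position 1)
LZ77 triple: (3, 3, 'f')


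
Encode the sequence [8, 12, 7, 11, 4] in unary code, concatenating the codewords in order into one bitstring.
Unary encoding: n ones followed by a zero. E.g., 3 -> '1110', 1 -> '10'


Encode each number as n ones followed by a terminating 0:
  8 -> 111111110 (9 bits)
  12 -> 1111111111110 (13 bits)
  7 -> 11111110 (8 bits)
  11 -> 111111111110 (12 bits)
  4 -> 11110 (5 bits)
Total length = 9 + 13 + 8 + 12 + 5 = 47 bits.

Unary([8, 12, 7, 11, 4]) = 11111111011111111111101111111011111111111011110 (47 bits)


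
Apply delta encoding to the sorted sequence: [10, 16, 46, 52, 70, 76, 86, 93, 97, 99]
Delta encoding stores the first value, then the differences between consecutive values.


First value: 10
Deltas:
  16 - 10 = 6
  46 - 16 = 30
  52 - 46 = 6
  70 - 52 = 18
  76 - 70 = 6
  86 - 76 = 10
  93 - 86 = 7
  97 - 93 = 4
  99 - 97 = 2


Delta encoded: [10, 6, 30, 6, 18, 6, 10, 7, 4, 2]


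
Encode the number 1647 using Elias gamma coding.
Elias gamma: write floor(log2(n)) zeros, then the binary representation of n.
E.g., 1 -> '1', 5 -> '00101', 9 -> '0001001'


num_bits = floor(log2(1647)) + 1 = 11
leading_zeros = num_bits - 1 = 10
binary(1647) = 11001101111

Elias gamma(1647) = '0000000000' + '11001101111' = 000000000011001101111 (21 bits)


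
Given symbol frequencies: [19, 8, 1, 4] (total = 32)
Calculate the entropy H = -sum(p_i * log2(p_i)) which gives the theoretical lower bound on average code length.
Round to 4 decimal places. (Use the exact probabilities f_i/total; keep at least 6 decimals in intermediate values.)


Per-symbol terms -p_i * log2(p_i) with p_i = f_i/32:
  p = 19/32 = 0.593750: log2(p) = -0.752072, -p*log2(p) = 0.446543
  p = 8/32 = 0.250000: log2(p) = -2.000000, -p*log2(p) = 0.500000
  p = 1/32 = 0.031250: log2(p) = -5.000000, -p*log2(p) = 0.156250
  p = 4/32 = 0.125000: log2(p) = -3.000000, -p*log2(p) = 0.375000
H = 0.446543 + 0.500000 + 0.156250 + 0.375000 = 1.477793

H = 1.4778 bits/symbol


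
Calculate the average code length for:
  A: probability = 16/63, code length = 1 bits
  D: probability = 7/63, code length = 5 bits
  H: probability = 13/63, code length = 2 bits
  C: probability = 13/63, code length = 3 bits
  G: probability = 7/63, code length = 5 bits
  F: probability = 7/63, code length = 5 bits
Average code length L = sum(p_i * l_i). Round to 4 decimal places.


Weighted contributions p_i * l_i:
  A: (16/63) * 1 = 16/63
  D: (7/63) * 5 = 35/63
  H: (13/63) * 2 = 26/63
  C: (13/63) * 3 = 39/63
  G: (7/63) * 5 = 35/63
  F: (7/63) * 5 = 35/63
Sum = (16 + 35 + 26 + 39 + 35 + 35)/63 = 186/63

L = 186/63 = 2.9524 bits/symbol


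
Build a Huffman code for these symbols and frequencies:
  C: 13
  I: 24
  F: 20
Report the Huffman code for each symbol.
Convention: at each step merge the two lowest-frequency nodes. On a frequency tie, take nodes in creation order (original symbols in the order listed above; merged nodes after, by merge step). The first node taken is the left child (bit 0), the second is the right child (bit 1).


Huffman tree construction:
Step 1: Merge C(13) + F(20) = 33
Step 2: Merge I(24) + (C+F)(33) = 57
Read each symbol's code off the tree from the root (left child = 0, right child = 1).

Codes:
  C: 10 (length 2)
  I: 0 (length 1)
  F: 11 (length 2)
Average code length: 90/57 = 1.5789 bits/symbol


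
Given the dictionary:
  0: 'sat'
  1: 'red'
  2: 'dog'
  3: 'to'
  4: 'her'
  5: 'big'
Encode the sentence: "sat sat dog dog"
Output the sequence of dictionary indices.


Look up each word in the dictionary:
  'sat' -> 0
  'sat' -> 0
  'dog' -> 2
  'dog' -> 2

Encoded: [0, 0, 2, 2]


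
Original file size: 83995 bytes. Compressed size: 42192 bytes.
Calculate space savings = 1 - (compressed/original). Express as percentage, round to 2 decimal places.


ratio = compressed/original = 42192/83995 = 0.502316
savings = 1 - ratio = 1 - 0.502316 = 0.497684
as a percentage: 0.497684 * 100 = 49.77%

Space savings = 1 - 42192/83995 = 49.77%


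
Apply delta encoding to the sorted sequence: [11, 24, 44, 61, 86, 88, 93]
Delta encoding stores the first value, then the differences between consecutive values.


First value: 11
Deltas:
  24 - 11 = 13
  44 - 24 = 20
  61 - 44 = 17
  86 - 61 = 25
  88 - 86 = 2
  93 - 88 = 5


Delta encoded: [11, 13, 20, 17, 25, 2, 5]


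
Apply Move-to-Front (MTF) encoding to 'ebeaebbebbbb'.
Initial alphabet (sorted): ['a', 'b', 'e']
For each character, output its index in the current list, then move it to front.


MTF encoding:
'e': index 2 in ['a', 'b', 'e'] -> ['e', 'a', 'b']
'b': index 2 in ['e', 'a', 'b'] -> ['b', 'e', 'a']
'e': index 1 in ['b', 'e', 'a'] -> ['e', 'b', 'a']
'a': index 2 in ['e', 'b', 'a'] -> ['a', 'e', 'b']
'e': index 1 in ['a', 'e', 'b'] -> ['e', 'a', 'b']
'b': index 2 in ['e', 'a', 'b'] -> ['b', 'e', 'a']
'b': index 0 in ['b', 'e', 'a'] -> ['b', 'e', 'a']
'e': index 1 in ['b', 'e', 'a'] -> ['e', 'b', 'a']
'b': index 1 in ['e', 'b', 'a'] -> ['b', 'e', 'a']
'b': index 0 in ['b', 'e', 'a'] -> ['b', 'e', 'a']
'b': index 0 in ['b', 'e', 'a'] -> ['b', 'e', 'a']
'b': index 0 in ['b', 'e', 'a'] -> ['b', 'e', 'a']


Output: [2, 2, 1, 2, 1, 2, 0, 1, 1, 0, 0, 0]
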